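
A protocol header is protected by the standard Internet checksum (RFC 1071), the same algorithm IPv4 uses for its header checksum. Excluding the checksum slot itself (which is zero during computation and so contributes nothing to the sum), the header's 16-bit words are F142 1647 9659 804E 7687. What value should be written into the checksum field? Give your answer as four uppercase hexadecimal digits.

One's-complement addition (fold any carry out of bit 15 back into bit 0):
  0xF142 + 0x1647 = 0x10789 → wrap carry → 0x078A
  0x078A + 0x9659 = 0x09DE3
  0x9DE3 + 0x804E = 0x11E31 → wrap carry → 0x1E32
  0x1E32 + 0x7687 = 0x094B9
One's-complement sum = 0x94B9.
Checksum = ~0x94B9 & 0xFFFF = 0x6B46.

6B46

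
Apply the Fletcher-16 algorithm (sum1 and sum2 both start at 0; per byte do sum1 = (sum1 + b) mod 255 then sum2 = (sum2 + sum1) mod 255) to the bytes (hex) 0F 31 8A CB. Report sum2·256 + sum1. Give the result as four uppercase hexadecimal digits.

Running sums (mod 255):
  after byte 0 (0F): sum1=15, sum2=15
  after byte 1 (31): sum1=64, sum2=79
  after byte 2 (8A): sum1=202, sum2=26
  after byte 3 (CB): sum1=150, sum2=176
Checksum = sum2·256 + sum1 = 176·256 + 150 = 45206 = 0xB096.

B096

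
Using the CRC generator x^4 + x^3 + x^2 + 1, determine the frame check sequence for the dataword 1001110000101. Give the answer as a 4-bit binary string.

Append 4 zeros: 10011100001010000. Divide by 11101 (XOR where the leading bit is 1):
  pos 0: 10011 XOR 11101 = 01110
  pos 1: 11101 XOR 11101 = 00000
  pos 10: 10100 XOR 11101 = 01001
  pos 11: 10010 XOR 11101 = 01111
  pos 12: 11110 XOR 11101 = 00011
Remainder (last 4 bits) = 0011. This is the CRC / FCS.

0011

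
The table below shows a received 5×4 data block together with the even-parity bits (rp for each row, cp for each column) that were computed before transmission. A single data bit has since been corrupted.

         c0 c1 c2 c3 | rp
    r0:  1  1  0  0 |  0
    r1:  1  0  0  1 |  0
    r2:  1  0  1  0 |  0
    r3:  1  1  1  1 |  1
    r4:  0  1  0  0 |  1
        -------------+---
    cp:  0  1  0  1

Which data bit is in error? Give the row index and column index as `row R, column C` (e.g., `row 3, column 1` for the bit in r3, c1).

row 3, column 3

Recompute each row's even parity and compare to rp:
  r0: data parity 0, sent rp 0 → ok
  r1: data parity 0, sent rp 0 → ok
  r2: data parity 0, sent rp 0 → ok
  r3: data parity 0, sent rp 1 → mismatch
  r4: data parity 1, sent rp 1 → ok
Recompute each column's even parity and compare to cp:
  c0: data parity 0, sent cp 0 → ok
  c1: data parity 1, sent cp 1 → ok
  c2: data parity 0, sent cp 0 → ok
  c3: data parity 0, sent cp 1 → mismatch
Exactly one row (r3) and one column (c3) fail → the flipped bit is at their intersection.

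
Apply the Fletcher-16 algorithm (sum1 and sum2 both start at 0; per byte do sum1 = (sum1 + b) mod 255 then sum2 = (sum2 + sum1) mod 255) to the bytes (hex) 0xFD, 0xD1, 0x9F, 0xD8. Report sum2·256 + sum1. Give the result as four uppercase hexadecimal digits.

8548

Running sums (mod 255):
  after byte 0 (0xFD): sum1=253, sum2=253
  after byte 1 (0xD1): sum1=207, sum2=205
  after byte 2 (0x9F): sum1=111, sum2=61
  after byte 3 (0xD8): sum1=72, sum2=133
Checksum = sum2·256 + sum1 = 133·256 + 72 = 34120 = 0x8548.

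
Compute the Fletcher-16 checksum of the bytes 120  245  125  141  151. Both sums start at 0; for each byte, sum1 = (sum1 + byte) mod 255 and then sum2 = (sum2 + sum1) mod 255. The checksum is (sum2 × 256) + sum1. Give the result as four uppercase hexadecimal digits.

Running sums (mod 255):
  after byte 0 (120): sum1=120, sum2=120
  after byte 1 (245): sum1=110, sum2=230
  after byte 2 (125): sum1=235, sum2=210
  after byte 3 (141): sum1=121, sum2=76
  after byte 4 (151): sum1=17, sum2=93
Checksum = sum2·256 + sum1 = 93·256 + 17 = 23825 = 0x5D11.

5D11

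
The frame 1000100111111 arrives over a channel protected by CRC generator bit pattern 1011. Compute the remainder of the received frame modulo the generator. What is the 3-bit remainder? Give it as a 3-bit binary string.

000

Modulo-2 division of 1000100111111 by 1011:
  pos 0: 1000 XOR 1011 = 0011
  pos 2: 1110 XOR 1011 = 0101
  pos 3: 1010 XOR 1011 = 0001
  pos 6: 1111 XOR 1011 = 0100
  pos 7: 1001 XOR 1011 = 0010
  pos 9: 1011 XOR 1011 = 0000
Remainder = 000 (zero — the frame passes the CRC check).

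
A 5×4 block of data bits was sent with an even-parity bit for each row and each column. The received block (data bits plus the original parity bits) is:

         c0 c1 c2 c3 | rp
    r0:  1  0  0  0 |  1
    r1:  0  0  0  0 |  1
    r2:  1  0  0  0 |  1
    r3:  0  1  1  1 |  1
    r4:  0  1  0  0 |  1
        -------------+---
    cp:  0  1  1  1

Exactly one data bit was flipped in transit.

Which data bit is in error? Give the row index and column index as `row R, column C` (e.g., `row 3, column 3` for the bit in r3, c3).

row 1, column 1

Recompute each row's even parity and compare to rp:
  r0: data parity 1, sent rp 1 → ok
  r1: data parity 0, sent rp 1 → mismatch
  r2: data parity 1, sent rp 1 → ok
  r3: data parity 1, sent rp 1 → ok
  r4: data parity 1, sent rp 1 → ok
Recompute each column's even parity and compare to cp:
  c0: data parity 0, sent cp 0 → ok
  c1: data parity 0, sent cp 1 → mismatch
  c2: data parity 1, sent cp 1 → ok
  c3: data parity 1, sent cp 1 → ok
Exactly one row (r1) and one column (c1) fail → the flipped bit is at their intersection.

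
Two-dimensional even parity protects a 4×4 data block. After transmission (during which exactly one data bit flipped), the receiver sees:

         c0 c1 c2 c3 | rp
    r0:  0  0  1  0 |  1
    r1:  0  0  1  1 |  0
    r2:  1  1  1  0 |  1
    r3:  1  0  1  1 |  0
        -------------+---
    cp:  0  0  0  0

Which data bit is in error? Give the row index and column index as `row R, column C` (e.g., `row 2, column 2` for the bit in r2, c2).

row 3, column 1

Recompute each row's even parity and compare to rp:
  r0: data parity 1, sent rp 1 → ok
  r1: data parity 0, sent rp 0 → ok
  r2: data parity 1, sent rp 1 → ok
  r3: data parity 1, sent rp 0 → mismatch
Recompute each column's even parity and compare to cp:
  c0: data parity 0, sent cp 0 → ok
  c1: data parity 1, sent cp 0 → mismatch
  c2: data parity 0, sent cp 0 → ok
  c3: data parity 0, sent cp 0 → ok
Exactly one row (r3) and one column (c1) fail → the flipped bit is at their intersection.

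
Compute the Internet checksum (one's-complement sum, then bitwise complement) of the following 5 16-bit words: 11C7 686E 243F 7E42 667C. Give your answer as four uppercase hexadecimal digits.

7CCC

One's-complement addition (fold any carry out of bit 15 back into bit 0):
  0x11C7 + 0x686E = 0x07A35
  0x7A35 + 0x243F = 0x09E74
  0x9E74 + 0x7E42 = 0x11CB6 → wrap carry → 0x1CB7
  0x1CB7 + 0x667C = 0x08333
One's-complement sum = 0x8333.
Checksum = ~0x8333 & 0xFFFF = 0x7CCC.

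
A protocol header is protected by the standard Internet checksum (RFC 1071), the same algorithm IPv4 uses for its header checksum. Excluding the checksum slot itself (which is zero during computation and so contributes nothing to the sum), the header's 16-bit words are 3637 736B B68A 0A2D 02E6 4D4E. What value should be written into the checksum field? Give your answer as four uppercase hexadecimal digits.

4571

One's-complement addition (fold any carry out of bit 15 back into bit 0):
  0x3637 + 0x736B = 0x0A9A2
  0xA9A2 + 0xB68A = 0x1602C → wrap carry → 0x602D
  0x602D + 0x0A2D = 0x06A5A
  0x6A5A + 0x02E6 = 0x06D40
  0x6D40 + 0x4D4E = 0x0BA8E
One's-complement sum = 0xBA8E.
Checksum = ~0xBA8E & 0xFFFF = 0x4571.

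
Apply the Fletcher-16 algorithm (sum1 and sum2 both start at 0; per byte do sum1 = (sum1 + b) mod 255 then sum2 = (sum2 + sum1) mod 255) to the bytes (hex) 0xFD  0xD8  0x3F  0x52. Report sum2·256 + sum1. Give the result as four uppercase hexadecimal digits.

Running sums (mod 255):
  after byte 0 (0xFD): sum1=253, sum2=253
  after byte 1 (0xD8): sum1=214, sum2=212
  after byte 2 (0x3F): sum1=22, sum2=234
  after byte 3 (0x52): sum1=104, sum2=83
Checksum = sum2·256 + sum1 = 83·256 + 104 = 21352 = 0x5368.

5368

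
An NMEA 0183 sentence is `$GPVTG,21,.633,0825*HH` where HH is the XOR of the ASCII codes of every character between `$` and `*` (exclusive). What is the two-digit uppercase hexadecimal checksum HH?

XOR the ASCII codes of the payload characters:
  'G' = 0x47 → acc = 0x47
  'P' = 0x50 → acc = 0x17
  'V' = 0x56 → acc = 0x41
  'T' = 0x54 → acc = 0x15
  'G' = 0x47 → acc = 0x52
  ',' = 0x2C → acc = 0x7E
  '2' = 0x32 → acc = 0x4C
  '1' = 0x31 → acc = 0x7D
  ',' = 0x2C → acc = 0x51
  '.' = 0x2E → acc = 0x7F
  '6' = 0x36 → acc = 0x49
  '3' = 0x33 → acc = 0x7A
  '3' = 0x33 → acc = 0x49
  ',' = 0x2C → acc = 0x65
  '0' = 0x30 → acc = 0x55
  '8' = 0x38 → acc = 0x6D
  '2' = 0x32 → acc = 0x5F
  '5' = 0x35 → acc = 0x6A
Checksum = 0x6A.

6A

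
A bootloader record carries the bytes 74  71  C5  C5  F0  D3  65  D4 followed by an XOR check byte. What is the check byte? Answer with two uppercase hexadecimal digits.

97

XOR the bytes together:
  start with 0x74
  0x74 ⊕ 0x71 = 0x05
  0x05 ⊕ 0xC5 = 0xC0
  0xC0 ⊕ 0xC5 = 0x05
  0x05 ⊕ 0xF0 = 0xF5
  0xF5 ⊕ 0xD3 = 0x26
  0x26 ⊕ 0x65 = 0x43
  0x43 ⊕ 0xD4 = 0x97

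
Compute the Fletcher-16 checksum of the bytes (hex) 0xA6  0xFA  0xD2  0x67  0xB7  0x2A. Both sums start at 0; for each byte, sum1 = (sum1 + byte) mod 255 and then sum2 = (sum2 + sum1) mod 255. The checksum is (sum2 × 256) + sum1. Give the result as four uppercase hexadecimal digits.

Running sums (mod 255):
  after byte 0 (0xA6): sum1=166, sum2=166
  after byte 1 (0xFA): sum1=161, sum2=72
  after byte 2 (0xD2): sum1=116, sum2=188
  after byte 3 (0x67): sum1=219, sum2=152
  after byte 4 (0xB7): sum1=147, sum2=44
  after byte 5 (0x2A): sum1=189, sum2=233
Checksum = sum2·256 + sum1 = 233·256 + 189 = 59837 = 0xE9BD.

E9BD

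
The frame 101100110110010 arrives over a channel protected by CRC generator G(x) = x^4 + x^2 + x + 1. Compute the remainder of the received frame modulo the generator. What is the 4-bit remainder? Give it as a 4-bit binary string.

0000

Modulo-2 division of 101100110110010 by 10111:
  pos 0: 10110 XOR 10111 = 00001
  pos 4: 10110 XOR 10111 = 00001
  pos 8: 11100 XOR 10111 = 01011
  pos 9: 10111 XOR 10111 = 00000
Remainder = 0000 (zero — the frame passes the CRC check).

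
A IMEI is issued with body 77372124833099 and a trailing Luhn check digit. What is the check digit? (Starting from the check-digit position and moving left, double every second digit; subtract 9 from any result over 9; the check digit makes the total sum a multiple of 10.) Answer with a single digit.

Partial digits right→left: 9 9 0 3 3 8 4 2 1 2 7 3 7 7
Double every second digit counting from the check-digit position (so the 1st, 3rd, 5th, ... of the partial from the right).
  doubled (with −9 where >9): 9 0 6 8 2 5 5 → sum 35
  kept as-is: 9 3 8 2 2 3 7 → sum 34
Total = 35 + 34 = 69.
Check digit = (10 − (69 mod 10)) mod 10 = 1.

1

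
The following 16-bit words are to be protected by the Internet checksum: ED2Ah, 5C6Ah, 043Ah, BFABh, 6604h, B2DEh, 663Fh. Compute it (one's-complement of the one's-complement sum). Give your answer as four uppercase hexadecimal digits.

7362

One's-complement addition (fold any carry out of bit 15 back into bit 0):
  0xED2A + 0x5C6A = 0x14994 → wrap carry → 0x4995
  0x4995 + 0x043A = 0x04DCF
  0x4DCF + 0xBFAB = 0x10D7A → wrap carry → 0x0D7B
  0x0D7B + 0x6604 = 0x0737F
  0x737F + 0xB2DE = 0x1265D → wrap carry → 0x265E
  0x265E + 0x663F = 0x08C9D
One's-complement sum = 0x8C9D.
Checksum = ~0x8C9D & 0xFFFF = 0x7362.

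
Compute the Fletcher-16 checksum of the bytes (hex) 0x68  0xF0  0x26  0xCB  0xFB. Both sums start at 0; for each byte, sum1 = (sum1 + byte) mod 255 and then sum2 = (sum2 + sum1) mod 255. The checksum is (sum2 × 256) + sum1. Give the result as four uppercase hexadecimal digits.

D347

Running sums (mod 255):
  after byte 0 (0x68): sum1=104, sum2=104
  after byte 1 (0xF0): sum1=89, sum2=193
  after byte 2 (0x26): sum1=127, sum2=65
  after byte 3 (0xCB): sum1=75, sum2=140
  after byte 4 (0xFB): sum1=71, sum2=211
Checksum = sum2·256 + sum1 = 211·256 + 71 = 54087 = 0xD347.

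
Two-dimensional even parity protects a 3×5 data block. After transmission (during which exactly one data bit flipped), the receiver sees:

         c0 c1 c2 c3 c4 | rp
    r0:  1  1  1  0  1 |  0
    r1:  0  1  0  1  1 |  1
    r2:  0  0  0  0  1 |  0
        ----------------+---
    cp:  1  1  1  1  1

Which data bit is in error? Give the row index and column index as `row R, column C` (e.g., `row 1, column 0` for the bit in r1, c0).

Recompute each row's even parity and compare to rp:
  r0: data parity 0, sent rp 0 → ok
  r1: data parity 1, sent rp 1 → ok
  r2: data parity 1, sent rp 0 → mismatch
Recompute each column's even parity and compare to cp:
  c0: data parity 1, sent cp 1 → ok
  c1: data parity 0, sent cp 1 → mismatch
  c2: data parity 1, sent cp 1 → ok
  c3: data parity 1, sent cp 1 → ok
  c4: data parity 1, sent cp 1 → ok
Exactly one row (r2) and one column (c1) fail → the flipped bit is at their intersection.

row 2, column 1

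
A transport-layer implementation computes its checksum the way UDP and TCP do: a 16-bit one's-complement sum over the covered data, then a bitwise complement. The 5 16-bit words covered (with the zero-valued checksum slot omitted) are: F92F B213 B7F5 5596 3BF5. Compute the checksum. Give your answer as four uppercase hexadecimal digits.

One's-complement addition (fold any carry out of bit 15 back into bit 0):
  0xF92F + 0xB213 = 0x1AB42 → wrap carry → 0xAB43
  0xAB43 + 0xB7F5 = 0x16338 → wrap carry → 0x6339
  0x6339 + 0x5596 = 0x0B8CF
  0xB8CF + 0x3BF5 = 0x0F4C4
One's-complement sum = 0xF4C4.
Checksum = ~0xF4C4 & 0xFFFF = 0x0B3B.

0B3B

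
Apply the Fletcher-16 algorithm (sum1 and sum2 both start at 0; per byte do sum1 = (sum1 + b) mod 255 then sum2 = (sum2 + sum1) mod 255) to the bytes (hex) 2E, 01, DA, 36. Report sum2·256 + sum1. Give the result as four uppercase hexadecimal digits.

Running sums (mod 255):
  after byte 0 (2E): sum1=46, sum2=46
  after byte 1 (01): sum1=47, sum2=93
  after byte 2 (DA): sum1=10, sum2=103
  after byte 3 (36): sum1=64, sum2=167
Checksum = sum2·256 + sum1 = 167·256 + 64 = 42816 = 0xA740.

A740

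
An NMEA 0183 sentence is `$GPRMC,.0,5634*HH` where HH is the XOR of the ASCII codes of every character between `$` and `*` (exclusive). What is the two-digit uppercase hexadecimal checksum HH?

XOR the ASCII codes of the payload characters:
  'G' = 0x47 → acc = 0x47
  'P' = 0x50 → acc = 0x17
  'R' = 0x52 → acc = 0x45
  'M' = 0x4D → acc = 0x08
  'C' = 0x43 → acc = 0x4B
  ',' = 0x2C → acc = 0x67
  '.' = 0x2E → acc = 0x49
  '0' = 0x30 → acc = 0x79
  ',' = 0x2C → acc = 0x55
  '5' = 0x35 → acc = 0x60
  '6' = 0x36 → acc = 0x56
  '3' = 0x33 → acc = 0x65
  '4' = 0x34 → acc = 0x51
Checksum = 0x51.

51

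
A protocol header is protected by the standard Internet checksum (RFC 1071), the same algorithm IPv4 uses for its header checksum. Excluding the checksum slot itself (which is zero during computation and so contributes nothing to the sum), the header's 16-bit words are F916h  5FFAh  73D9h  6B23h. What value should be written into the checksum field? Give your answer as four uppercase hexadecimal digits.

One's-complement addition (fold any carry out of bit 15 back into bit 0):
  0xF916 + 0x5FFA = 0x15910 → wrap carry → 0x5911
  0x5911 + 0x73D9 = 0x0CCEA
  0xCCEA + 0x6B23 = 0x1380D → wrap carry → 0x380E
One's-complement sum = 0x380E.
Checksum = ~0x380E & 0xFFFF = 0xC7F1.

C7F1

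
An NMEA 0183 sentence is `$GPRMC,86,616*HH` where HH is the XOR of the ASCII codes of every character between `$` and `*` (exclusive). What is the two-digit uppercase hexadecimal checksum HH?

74

XOR the ASCII codes of the payload characters:
  'G' = 0x47 → acc = 0x47
  'P' = 0x50 → acc = 0x17
  'R' = 0x52 → acc = 0x45
  'M' = 0x4D → acc = 0x08
  'C' = 0x43 → acc = 0x4B
  ',' = 0x2C → acc = 0x67
  '8' = 0x38 → acc = 0x5F
  '6' = 0x36 → acc = 0x69
  ',' = 0x2C → acc = 0x45
  '6' = 0x36 → acc = 0x73
  '1' = 0x31 → acc = 0x42
  '6' = 0x36 → acc = 0x74
Checksum = 0x74.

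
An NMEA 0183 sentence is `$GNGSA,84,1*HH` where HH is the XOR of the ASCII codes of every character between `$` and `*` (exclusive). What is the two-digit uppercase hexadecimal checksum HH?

61

XOR the ASCII codes of the payload characters:
  'G' = 0x47 → acc = 0x47
  'N' = 0x4E → acc = 0x09
  'G' = 0x47 → acc = 0x4E
  'S' = 0x53 → acc = 0x1D
  'A' = 0x41 → acc = 0x5C
  ',' = 0x2C → acc = 0x70
  '8' = 0x38 → acc = 0x48
  '4' = 0x34 → acc = 0x7C
  ',' = 0x2C → acc = 0x50
  '1' = 0x31 → acc = 0x61
Checksum = 0x61.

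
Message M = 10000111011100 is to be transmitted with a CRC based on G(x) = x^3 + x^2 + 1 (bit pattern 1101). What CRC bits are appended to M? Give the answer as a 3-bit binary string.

110

Append 3 zeros: 10000111011100000. Divide by 1101 (XOR where the leading bit is 1):
  pos 0: 1000 XOR 1101 = 0101
  pos 1: 1010 XOR 1101 = 0111
  pos 2: 1111 XOR 1101 = 0010
  pos 4: 1011 XOR 1101 = 0110
  pos 5: 1100 XOR 1101 = 0001
  pos 8: 1111 XOR 1101 = 0010
  pos 10: 1000 XOR 1101 = 0101
  pos 11: 1010 XOR 1101 = 0111
  pos 12: 1110 XOR 1101 = 0011
Remainder (last 3 bits) = 110. This is the CRC / FCS.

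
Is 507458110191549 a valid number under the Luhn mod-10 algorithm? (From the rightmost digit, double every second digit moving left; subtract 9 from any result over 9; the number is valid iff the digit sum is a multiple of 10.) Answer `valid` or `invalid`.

valid

From the right, keep odd positions and double even positions (subtract 9 from any doubled value over 9):
  doubled (positions 2,4,...): 8 2 2 2 7 8 0 → sum 29
  kept (positions 1,3,...): 9 5 9 0 1 5 7 5 → sum 41
Total = 70.
70 mod 10 = 0, so the number is valid.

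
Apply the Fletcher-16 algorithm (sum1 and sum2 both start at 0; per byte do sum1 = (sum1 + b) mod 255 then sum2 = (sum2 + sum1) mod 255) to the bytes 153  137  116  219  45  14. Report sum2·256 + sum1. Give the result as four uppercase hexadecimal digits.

17AE

Running sums (mod 255):
  after byte 0 (153): sum1=153, sum2=153
  after byte 1 (137): sum1=35, sum2=188
  after byte 2 (116): sum1=151, sum2=84
  after byte 3 (219): sum1=115, sum2=199
  after byte 4 (45): sum1=160, sum2=104
  after byte 5 (14): sum1=174, sum2=23
Checksum = sum2·256 + sum1 = 23·256 + 174 = 6062 = 0x17AE.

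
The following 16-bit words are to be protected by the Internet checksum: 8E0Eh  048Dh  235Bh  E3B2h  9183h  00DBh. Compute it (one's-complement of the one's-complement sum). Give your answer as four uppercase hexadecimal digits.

One's-complement addition (fold any carry out of bit 15 back into bit 0):
  0x8E0E + 0x048D = 0x0929B
  0x929B + 0x235B = 0x0B5F6
  0xB5F6 + 0xE3B2 = 0x199A8 → wrap carry → 0x99A9
  0x99A9 + 0x9183 = 0x12B2C → wrap carry → 0x2B2D
  0x2B2D + 0x00DB = 0x02C08
One's-complement sum = 0x2C08.
Checksum = ~0x2C08 & 0xFFFF = 0xD3F7.

D3F7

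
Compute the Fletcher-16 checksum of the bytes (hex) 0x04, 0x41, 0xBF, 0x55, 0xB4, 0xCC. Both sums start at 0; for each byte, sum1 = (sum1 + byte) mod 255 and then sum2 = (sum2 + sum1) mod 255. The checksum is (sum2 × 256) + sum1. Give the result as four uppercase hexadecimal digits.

Running sums (mod 255):
  after byte 0 (0x04): sum1=4, sum2=4
  after byte 1 (0x41): sum1=69, sum2=73
  after byte 2 (0xBF): sum1=5, sum2=78
  after byte 3 (0x55): sum1=90, sum2=168
  after byte 4 (0xB4): sum1=15, sum2=183
  after byte 5 (0xCC): sum1=219, sum2=147
Checksum = sum2·256 + sum1 = 147·256 + 219 = 37851 = 0x93DB.

93DB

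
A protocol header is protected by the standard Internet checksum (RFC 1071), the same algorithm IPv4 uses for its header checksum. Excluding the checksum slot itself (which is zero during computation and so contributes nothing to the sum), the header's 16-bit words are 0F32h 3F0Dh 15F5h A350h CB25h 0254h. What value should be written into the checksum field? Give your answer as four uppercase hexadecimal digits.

One's-complement addition (fold any carry out of bit 15 back into bit 0):
  0x0F32 + 0x3F0D = 0x04E3F
  0x4E3F + 0x15F5 = 0x06434
  0x6434 + 0xA350 = 0x10784 → wrap carry → 0x0785
  0x0785 + 0xCB25 = 0x0D2AA
  0xD2AA + 0x0254 = 0x0D4FE
One's-complement sum = 0xD4FE.
Checksum = ~0xD4FE & 0xFFFF = 0x2B01.

2B01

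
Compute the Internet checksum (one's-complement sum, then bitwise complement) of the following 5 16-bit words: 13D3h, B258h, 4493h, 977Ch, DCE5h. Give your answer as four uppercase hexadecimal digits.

One's-complement addition (fold any carry out of bit 15 back into bit 0):
  0x13D3 + 0xB258 = 0x0C62B
  0xC62B + 0x4493 = 0x10ABE → wrap carry → 0x0ABF
  0x0ABF + 0x977C = 0x0A23B
  0xA23B + 0xDCE5 = 0x17F20 → wrap carry → 0x7F21
One's-complement sum = 0x7F21.
Checksum = ~0x7F21 & 0xFFFF = 0x80DE.

80DE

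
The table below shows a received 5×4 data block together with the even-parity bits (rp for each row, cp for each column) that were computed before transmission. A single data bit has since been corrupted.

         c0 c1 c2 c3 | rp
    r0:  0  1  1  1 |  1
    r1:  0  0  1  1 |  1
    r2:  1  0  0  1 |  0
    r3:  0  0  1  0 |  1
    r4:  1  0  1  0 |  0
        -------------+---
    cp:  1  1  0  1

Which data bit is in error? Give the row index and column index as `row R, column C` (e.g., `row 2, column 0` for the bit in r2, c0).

Recompute each row's even parity and compare to rp:
  r0: data parity 1, sent rp 1 → ok
  r1: data parity 0, sent rp 1 → mismatch
  r2: data parity 0, sent rp 0 → ok
  r3: data parity 1, sent rp 1 → ok
  r4: data parity 0, sent rp 0 → ok
Recompute each column's even parity and compare to cp:
  c0: data parity 0, sent cp 1 → mismatch
  c1: data parity 1, sent cp 1 → ok
  c2: data parity 0, sent cp 0 → ok
  c3: data parity 1, sent cp 1 → ok
Exactly one row (r1) and one column (c0) fail → the flipped bit is at their intersection.

row 1, column 0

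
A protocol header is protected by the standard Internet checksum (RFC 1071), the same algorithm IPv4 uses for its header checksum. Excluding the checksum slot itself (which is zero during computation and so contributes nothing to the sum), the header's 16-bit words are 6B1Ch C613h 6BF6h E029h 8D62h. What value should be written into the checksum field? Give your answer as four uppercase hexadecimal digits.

One's-complement addition (fold any carry out of bit 15 back into bit 0):
  0x6B1C + 0xC613 = 0x1312F → wrap carry → 0x3130
  0x3130 + 0x6BF6 = 0x09D26
  0x9D26 + 0xE029 = 0x17D4F → wrap carry → 0x7D50
  0x7D50 + 0x8D62 = 0x10AB2 → wrap carry → 0x0AB3
One's-complement sum = 0x0AB3.
Checksum = ~0x0AB3 & 0xFFFF = 0xF54C.

F54C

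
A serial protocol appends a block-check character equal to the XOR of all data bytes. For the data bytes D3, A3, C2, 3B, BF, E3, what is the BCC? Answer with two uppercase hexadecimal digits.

D5

XOR the bytes together:
  start with 0xD3
  0xD3 ⊕ 0xA3 = 0x70
  0x70 ⊕ 0xC2 = 0xB2
  0xB2 ⊕ 0x3B = 0x89
  0x89 ⊕ 0xBF = 0x36
  0x36 ⊕ 0xE3 = 0xD5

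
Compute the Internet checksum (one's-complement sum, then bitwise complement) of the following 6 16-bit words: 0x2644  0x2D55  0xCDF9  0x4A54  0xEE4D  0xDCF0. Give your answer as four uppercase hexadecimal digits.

C8D9

One's-complement addition (fold any carry out of bit 15 back into bit 0):
  0x2644 + 0x2D55 = 0x05399
  0x5399 + 0xCDF9 = 0x12192 → wrap carry → 0x2193
  0x2193 + 0x4A54 = 0x06BE7
  0x6BE7 + 0xEE4D = 0x15A34 → wrap carry → 0x5A35
  0x5A35 + 0xDCF0 = 0x13725 → wrap carry → 0x3726
One's-complement sum = 0x3726.
Checksum = ~0x3726 & 0xFFFF = 0xC8D9.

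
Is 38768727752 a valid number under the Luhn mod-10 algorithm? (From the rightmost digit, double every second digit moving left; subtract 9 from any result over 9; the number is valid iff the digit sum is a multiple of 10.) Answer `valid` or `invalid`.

valid

From the right, keep odd positions and double even positions (subtract 9 from any doubled value over 9):
  doubled (positions 2,4,...): 1 5 5 3 7 → sum 21
  kept (positions 1,3,...): 2 7 2 8 7 3 → sum 29
Total = 50.
50 mod 10 = 0, so the number is valid.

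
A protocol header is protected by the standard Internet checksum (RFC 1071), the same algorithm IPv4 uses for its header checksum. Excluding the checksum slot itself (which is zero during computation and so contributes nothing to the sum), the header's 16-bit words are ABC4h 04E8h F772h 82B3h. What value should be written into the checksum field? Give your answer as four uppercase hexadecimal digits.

D52C

One's-complement addition (fold any carry out of bit 15 back into bit 0):
  0xABC4 + 0x04E8 = 0x0B0AC
  0xB0AC + 0xF772 = 0x1A81E → wrap carry → 0xA81F
  0xA81F + 0x82B3 = 0x12AD2 → wrap carry → 0x2AD3
One's-complement sum = 0x2AD3.
Checksum = ~0x2AD3 & 0xFFFF = 0xD52C.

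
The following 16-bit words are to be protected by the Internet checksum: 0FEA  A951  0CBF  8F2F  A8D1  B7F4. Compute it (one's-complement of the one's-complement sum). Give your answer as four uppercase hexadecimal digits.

4A0F

One's-complement addition (fold any carry out of bit 15 back into bit 0):
  0x0FEA + 0xA951 = 0x0B93B
  0xB93B + 0x0CBF = 0x0C5FA
  0xC5FA + 0x8F2F = 0x15529 → wrap carry → 0x552A
  0x552A + 0xA8D1 = 0x0FDFB
  0xFDFB + 0xB7F4 = 0x1B5EF → wrap carry → 0xB5F0
One's-complement sum = 0xB5F0.
Checksum = ~0xB5F0 & 0xFFFF = 0x4A0F.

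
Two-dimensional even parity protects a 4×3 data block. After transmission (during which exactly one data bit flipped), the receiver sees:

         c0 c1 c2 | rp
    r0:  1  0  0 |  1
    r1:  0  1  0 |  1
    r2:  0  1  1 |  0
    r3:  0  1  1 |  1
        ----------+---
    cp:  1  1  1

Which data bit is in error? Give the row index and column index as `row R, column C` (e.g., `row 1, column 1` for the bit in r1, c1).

Recompute each row's even parity and compare to rp:
  r0: data parity 1, sent rp 1 → ok
  r1: data parity 1, sent rp 1 → ok
  r2: data parity 0, sent rp 0 → ok
  r3: data parity 0, sent rp 1 → mismatch
Recompute each column's even parity and compare to cp:
  c0: data parity 1, sent cp 1 → ok
  c1: data parity 1, sent cp 1 → ok
  c2: data parity 0, sent cp 1 → mismatch
Exactly one row (r3) and one column (c2) fail → the flipped bit is at their intersection.

row 3, column 2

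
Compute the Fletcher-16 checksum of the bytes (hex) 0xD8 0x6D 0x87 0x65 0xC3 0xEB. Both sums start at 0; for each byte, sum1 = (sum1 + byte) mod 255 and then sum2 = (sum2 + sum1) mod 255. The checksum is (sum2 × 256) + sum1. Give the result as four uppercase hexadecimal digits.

F9E2

Running sums (mod 255):
  after byte 0 (0xD8): sum1=216, sum2=216
  after byte 1 (0x6D): sum1=70, sum2=31
  after byte 2 (0x87): sum1=205, sum2=236
  after byte 3 (0x65): sum1=51, sum2=32
  after byte 4 (0xC3): sum1=246, sum2=23
  after byte 5 (0xEB): sum1=226, sum2=249
Checksum = sum2·256 + sum1 = 249·256 + 226 = 63970 = 0xF9E2.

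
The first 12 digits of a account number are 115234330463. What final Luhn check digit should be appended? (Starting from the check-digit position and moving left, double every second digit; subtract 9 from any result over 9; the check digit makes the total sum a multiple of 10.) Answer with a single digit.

8

Partial digits right→left: 3 6 4 0 3 3 4 3 2 5 1 1
Double every second digit counting from the check-digit position (so the 1st, 3rd, 5th, ... of the partial from the right).
  doubled (with −9 where >9): 6 8 6 8 4 2 → sum 34
  kept as-is: 6 0 3 3 5 1 → sum 18
Total = 34 + 18 = 52.
Check digit = (10 − (52 mod 10)) mod 10 = 8.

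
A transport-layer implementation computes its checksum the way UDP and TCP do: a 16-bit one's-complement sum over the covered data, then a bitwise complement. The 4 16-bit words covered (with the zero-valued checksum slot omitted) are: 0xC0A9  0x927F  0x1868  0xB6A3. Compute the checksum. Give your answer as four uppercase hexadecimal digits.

One's-complement addition (fold any carry out of bit 15 back into bit 0):
  0xC0A9 + 0x927F = 0x15328 → wrap carry → 0x5329
  0x5329 + 0x1868 = 0x06B91
  0x6B91 + 0xB6A3 = 0x12234 → wrap carry → 0x2235
One's-complement sum = 0x2235.
Checksum = ~0x2235 & 0xFFFF = 0xDDCA.

DDCA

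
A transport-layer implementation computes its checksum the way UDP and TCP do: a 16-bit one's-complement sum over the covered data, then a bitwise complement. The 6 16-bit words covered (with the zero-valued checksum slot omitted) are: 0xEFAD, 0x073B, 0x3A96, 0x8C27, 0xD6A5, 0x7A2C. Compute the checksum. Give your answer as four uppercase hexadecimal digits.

F186

One's-complement addition (fold any carry out of bit 15 back into bit 0):
  0xEFAD + 0x073B = 0x0F6E8
  0xF6E8 + 0x3A96 = 0x1317E → wrap carry → 0x317F
  0x317F + 0x8C27 = 0x0BDA6
  0xBDA6 + 0xD6A5 = 0x1944B → wrap carry → 0x944C
  0x944C + 0x7A2C = 0x10E78 → wrap carry → 0x0E79
One's-complement sum = 0x0E79.
Checksum = ~0x0E79 & 0xFFFF = 0xF186.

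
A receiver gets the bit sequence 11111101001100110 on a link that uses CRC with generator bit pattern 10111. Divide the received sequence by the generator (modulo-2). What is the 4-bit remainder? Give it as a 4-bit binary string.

0010

Modulo-2 division of 11111101001100110 by 10111:
  pos 0: 11111 XOR 10111 = 01000
  pos 1: 10001 XOR 10111 = 00110
  pos 3: 11001 XOR 10111 = 01110
  pos 4: 11100 XOR 10111 = 01011
  pos 5: 10110 XOR 10111 = 00001
  pos 9: 11100 XOR 10111 = 01011
  pos 10: 10111 XOR 10111 = 00000
Remainder = 0010 (nonzero — an error is detected).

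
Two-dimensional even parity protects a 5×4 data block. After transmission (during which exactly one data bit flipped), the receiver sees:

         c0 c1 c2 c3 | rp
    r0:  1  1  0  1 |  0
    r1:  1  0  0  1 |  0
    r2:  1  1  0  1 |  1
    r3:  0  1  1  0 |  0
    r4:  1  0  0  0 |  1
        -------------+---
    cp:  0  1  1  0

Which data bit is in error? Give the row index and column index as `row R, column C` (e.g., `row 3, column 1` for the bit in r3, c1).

Recompute each row's even parity and compare to rp:
  r0: data parity 1, sent rp 0 → mismatch
  r1: data parity 0, sent rp 0 → ok
  r2: data parity 1, sent rp 1 → ok
  r3: data parity 0, sent rp 0 → ok
  r4: data parity 1, sent rp 1 → ok
Recompute each column's even parity and compare to cp:
  c0: data parity 0, sent cp 0 → ok
  c1: data parity 1, sent cp 1 → ok
  c2: data parity 1, sent cp 1 → ok
  c3: data parity 1, sent cp 0 → mismatch
Exactly one row (r0) and one column (c3) fail → the flipped bit is at their intersection.

row 0, column 3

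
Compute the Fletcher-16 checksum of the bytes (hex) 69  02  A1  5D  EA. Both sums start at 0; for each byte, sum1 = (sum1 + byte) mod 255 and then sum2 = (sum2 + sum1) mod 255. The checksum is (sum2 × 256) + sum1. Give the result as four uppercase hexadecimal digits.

Running sums (mod 255):
  after byte 0 (69): sum1=105, sum2=105
  after byte 1 (02): sum1=107, sum2=212
  after byte 2 (A1): sum1=13, sum2=225
  after byte 3 (5D): sum1=106, sum2=76
  after byte 4 (EA): sum1=85, sum2=161
Checksum = sum2·256 + sum1 = 161·256 + 85 = 41301 = 0xA155.

A155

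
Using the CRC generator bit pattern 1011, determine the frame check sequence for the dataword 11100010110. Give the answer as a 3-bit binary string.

100

Append 3 zeros: 11100010110000. Divide by 1011 (XOR where the leading bit is 1):
  pos 0: 1110 XOR 1011 = 0101
  pos 1: 1010 XOR 1011 = 0001
  pos 4: 1010 XOR 1011 = 0001
  pos 7: 1110 XOR 1011 = 0101
  pos 8: 1010 XOR 1011 = 0001
Remainder (last 3 bits) = 100. This is the CRC / FCS.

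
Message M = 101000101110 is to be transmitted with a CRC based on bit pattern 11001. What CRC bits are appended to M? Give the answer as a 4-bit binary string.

Append 4 zeros: 1010001011100000. Divide by 11001 (XOR where the leading bit is 1):
  pos 0: 10100 XOR 11001 = 01101
  pos 1: 11010 XOR 11001 = 00011
  pos 4: 11101 XOR 11001 = 00100
  pos 6: 10011 XOR 11001 = 01010
  pos 7: 10100 XOR 11001 = 01101
  pos 8: 11010 XOR 11001 = 00011
  pos 11: 11000 XOR 11001 = 00001
Remainder (last 4 bits) = 0001. This is the CRC / FCS.

0001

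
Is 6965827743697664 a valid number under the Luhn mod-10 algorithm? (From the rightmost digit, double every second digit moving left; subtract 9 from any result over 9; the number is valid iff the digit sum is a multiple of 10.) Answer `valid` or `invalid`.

invalid

From the right, keep odd positions and double even positions (subtract 9 from any doubled value over 9):
  doubled (positions 2,4,...): 3 5 3 8 5 7 3 3 → sum 37
  kept (positions 1,3,...): 4 6 9 3 7 2 5 9 → sum 45
Total = 82.
82 mod 10 = 2, so the number is invalid.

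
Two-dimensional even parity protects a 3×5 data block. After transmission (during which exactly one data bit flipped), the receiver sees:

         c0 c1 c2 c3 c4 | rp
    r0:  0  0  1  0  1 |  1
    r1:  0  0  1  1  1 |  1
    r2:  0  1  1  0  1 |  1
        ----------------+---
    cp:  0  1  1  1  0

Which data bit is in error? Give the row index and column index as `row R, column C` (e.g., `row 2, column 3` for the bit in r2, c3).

Recompute each row's even parity and compare to rp:
  r0: data parity 0, sent rp 1 → mismatch
  r1: data parity 1, sent rp 1 → ok
  r2: data parity 1, sent rp 1 → ok
Recompute each column's even parity and compare to cp:
  c0: data parity 0, sent cp 0 → ok
  c1: data parity 1, sent cp 1 → ok
  c2: data parity 1, sent cp 1 → ok
  c3: data parity 1, sent cp 1 → ok
  c4: data parity 1, sent cp 0 → mismatch
Exactly one row (r0) and one column (c4) fail → the flipped bit is at their intersection.

row 0, column 4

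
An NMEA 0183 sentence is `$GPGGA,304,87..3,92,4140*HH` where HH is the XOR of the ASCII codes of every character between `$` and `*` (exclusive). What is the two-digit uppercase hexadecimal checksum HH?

XOR the ASCII codes of the payload characters:
  'G' = 0x47 → acc = 0x47
  'P' = 0x50 → acc = 0x17
  'G' = 0x47 → acc = 0x50
  'G' = 0x47 → acc = 0x17
  'A' = 0x41 → acc = 0x56
  ',' = 0x2C → acc = 0x7A
  '3' = 0x33 → acc = 0x49
  '0' = 0x30 → acc = 0x79
  '4' = 0x34 → acc = 0x4D
  ',' = 0x2C → acc = 0x61
  '8' = 0x38 → acc = 0x59
  '7' = 0x37 → acc = 0x6E
  '.' = 0x2E → acc = 0x40
  '.' = 0x2E → acc = 0x6E
  '3' = 0x33 → acc = 0x5D
  ',' = 0x2C → acc = 0x71
  '9' = 0x39 → acc = 0x48
  '2' = 0x32 → acc = 0x7A
  ',' = 0x2C → acc = 0x56
  '4' = 0x34 → acc = 0x62
  '1' = 0x31 → acc = 0x53
  '4' = 0x34 → acc = 0x67
  '0' = 0x30 → acc = 0x57
Checksum = 0x57.

57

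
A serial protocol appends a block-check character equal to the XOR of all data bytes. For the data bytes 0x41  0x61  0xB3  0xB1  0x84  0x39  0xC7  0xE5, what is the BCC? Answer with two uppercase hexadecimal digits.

BD

XOR the bytes together:
  start with 0x41
  0x41 ⊕ 0x61 = 0x20
  0x20 ⊕ 0xB3 = 0x93
  0x93 ⊕ 0xB1 = 0x22
  0x22 ⊕ 0x84 = 0xA6
  0xA6 ⊕ 0x39 = 0x9F
  0x9F ⊕ 0xC7 = 0x58
  0x58 ⊕ 0xE5 = 0xBD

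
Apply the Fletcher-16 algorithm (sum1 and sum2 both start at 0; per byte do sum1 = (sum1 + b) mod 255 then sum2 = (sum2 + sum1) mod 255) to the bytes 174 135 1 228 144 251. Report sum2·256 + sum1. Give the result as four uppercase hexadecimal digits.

Running sums (mod 255):
  after byte 0 (174): sum1=174, sum2=174
  after byte 1 (135): sum1=54, sum2=228
  after byte 2 (1): sum1=55, sum2=28
  after byte 3 (228): sum1=28, sum2=56
  after byte 4 (144): sum1=172, sum2=228
  after byte 5 (251): sum1=168, sum2=141
Checksum = sum2·256 + sum1 = 141·256 + 168 = 36264 = 0x8DA8.

8DA8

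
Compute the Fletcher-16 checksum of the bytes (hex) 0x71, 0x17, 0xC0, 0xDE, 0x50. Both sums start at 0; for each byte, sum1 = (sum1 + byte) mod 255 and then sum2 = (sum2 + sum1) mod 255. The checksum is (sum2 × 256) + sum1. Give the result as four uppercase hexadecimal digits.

Running sums (mod 255):
  after byte 0 (0x71): sum1=113, sum2=113
  after byte 1 (0x17): sum1=136, sum2=249
  after byte 2 (0xC0): sum1=73, sum2=67
  after byte 3 (0xDE): sum1=40, sum2=107
  after byte 4 (0x50): sum1=120, sum2=227
Checksum = sum2·256 + sum1 = 227·256 + 120 = 58232 = 0xE378.

E378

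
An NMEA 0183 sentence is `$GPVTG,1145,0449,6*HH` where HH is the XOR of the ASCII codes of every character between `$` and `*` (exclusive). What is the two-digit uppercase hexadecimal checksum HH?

40

XOR the ASCII codes of the payload characters:
  'G' = 0x47 → acc = 0x47
  'P' = 0x50 → acc = 0x17
  'V' = 0x56 → acc = 0x41
  'T' = 0x54 → acc = 0x15
  'G' = 0x47 → acc = 0x52
  ',' = 0x2C → acc = 0x7E
  '1' = 0x31 → acc = 0x4F
  '1' = 0x31 → acc = 0x7E
  '4' = 0x34 → acc = 0x4A
  '5' = 0x35 → acc = 0x7F
  ',' = 0x2C → acc = 0x53
  '0' = 0x30 → acc = 0x63
  '4' = 0x34 → acc = 0x57
  '4' = 0x34 → acc = 0x63
  '9' = 0x39 → acc = 0x5A
  ',' = 0x2C → acc = 0x76
  '6' = 0x36 → acc = 0x40
Checksum = 0x40.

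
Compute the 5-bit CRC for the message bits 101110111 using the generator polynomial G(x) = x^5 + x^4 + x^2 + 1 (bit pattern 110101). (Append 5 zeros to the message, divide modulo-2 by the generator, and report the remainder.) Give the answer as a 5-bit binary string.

Append 5 zeros: 10111011100000. Divide by 110101 (XOR where the leading bit is 1):
  pos 0: 101110 XOR 110101 = 011011
  pos 1: 110111 XOR 110101 = 000010
  pos 5: 101100 XOR 110101 = 011001
  pos 6: 110010 XOR 110101 = 000111
Remainder (last 5 bits) = 11100. This is the CRC / FCS.

11100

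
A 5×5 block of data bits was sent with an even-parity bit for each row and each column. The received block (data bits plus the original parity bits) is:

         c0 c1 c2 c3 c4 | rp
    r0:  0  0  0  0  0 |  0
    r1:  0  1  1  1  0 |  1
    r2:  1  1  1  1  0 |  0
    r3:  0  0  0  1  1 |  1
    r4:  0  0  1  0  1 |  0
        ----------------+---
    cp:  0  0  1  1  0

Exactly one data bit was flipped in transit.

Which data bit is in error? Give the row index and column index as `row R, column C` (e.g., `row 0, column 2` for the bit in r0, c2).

row 3, column 0

Recompute each row's even parity and compare to rp:
  r0: data parity 0, sent rp 0 → ok
  r1: data parity 1, sent rp 1 → ok
  r2: data parity 0, sent rp 0 → ok
  r3: data parity 0, sent rp 1 → mismatch
  r4: data parity 0, sent rp 0 → ok
Recompute each column's even parity and compare to cp:
  c0: data parity 1, sent cp 0 → mismatch
  c1: data parity 0, sent cp 0 → ok
  c2: data parity 1, sent cp 1 → ok
  c3: data parity 1, sent cp 1 → ok
  c4: data parity 0, sent cp 0 → ok
Exactly one row (r3) and one column (c0) fail → the flipped bit is at their intersection.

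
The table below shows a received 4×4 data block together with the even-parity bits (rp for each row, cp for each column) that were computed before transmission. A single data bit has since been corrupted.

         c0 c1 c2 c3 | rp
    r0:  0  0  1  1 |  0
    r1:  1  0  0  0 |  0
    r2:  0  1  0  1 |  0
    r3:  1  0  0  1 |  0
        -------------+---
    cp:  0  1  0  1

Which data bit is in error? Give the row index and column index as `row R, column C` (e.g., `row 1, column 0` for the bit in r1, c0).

row 1, column 2

Recompute each row's even parity and compare to rp:
  r0: data parity 0, sent rp 0 → ok
  r1: data parity 1, sent rp 0 → mismatch
  r2: data parity 0, sent rp 0 → ok
  r3: data parity 0, sent rp 0 → ok
Recompute each column's even parity and compare to cp:
  c0: data parity 0, sent cp 0 → ok
  c1: data parity 1, sent cp 1 → ok
  c2: data parity 1, sent cp 0 → mismatch
  c3: data parity 1, sent cp 1 → ok
Exactly one row (r1) and one column (c2) fail → the flipped bit is at their intersection.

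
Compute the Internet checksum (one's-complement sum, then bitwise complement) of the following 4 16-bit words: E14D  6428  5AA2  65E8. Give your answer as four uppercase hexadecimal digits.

One's-complement addition (fold any carry out of bit 15 back into bit 0):
  0xE14D + 0x6428 = 0x14575 → wrap carry → 0x4576
  0x4576 + 0x5AA2 = 0x0A018
  0xA018 + 0x65E8 = 0x10600 → wrap carry → 0x0601
One's-complement sum = 0x0601.
Checksum = ~0x0601 & 0xFFFF = 0xF9FE.

F9FE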